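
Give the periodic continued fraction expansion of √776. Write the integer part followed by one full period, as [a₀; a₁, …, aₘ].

a₀ = ⌊√776⌋ = 27.
With m₀=0, d₀=1 and mₖ₊₁ = dₖaₖ − mₖ, dₖ₊₁ = (n − mₖ₊₁²)/dₖ, aₖ₊₁ = ⌊(a₀+mₖ₊₁)/dₖ₊₁⌋:
  k=1: m=27, d=47, a=1
  k=2: m=20, d=8, a=5
  k=3: m=20, d=47, a=1
  k=4: m=27, d=1, a=54
d=1 and a=2a₀=54 at k=4, so the next step gives (m, d) = (27, 47) again — its k=1 value — and the period has length 4.

[27; 1, 5, 1, 54]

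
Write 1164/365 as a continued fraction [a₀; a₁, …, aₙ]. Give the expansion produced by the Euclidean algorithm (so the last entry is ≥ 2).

1164 = 3*365 + 69
365 = 5*69 + 20
69 = 3*20 + 9
20 = 2*9 + 2
9 = 4*2 + 1
2 = 2*1 + 0  (stop)
So 1164/365 = [3; 5, 3, 2, 4, 2].

[3; 5, 3, 2, 4, 2]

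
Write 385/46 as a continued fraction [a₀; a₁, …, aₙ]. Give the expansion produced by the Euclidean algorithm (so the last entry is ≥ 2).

[8; 2, 1, 2, 2, 2]

385 = 8*46 + 17
46 = 2*17 + 12
17 = 1*12 + 5
12 = 2*5 + 2
5 = 2*2 + 1
2 = 2*1 + 0  (stop)
So 385/46 = [8; 2, 1, 2, 2, 2].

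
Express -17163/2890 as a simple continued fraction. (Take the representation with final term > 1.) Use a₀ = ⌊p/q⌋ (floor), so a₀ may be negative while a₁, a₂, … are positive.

[-6; 16, 3, 19, 3]

-17163 = -6×2890 + 177
2890 = 16×177 + 58
177 = 3×58 + 3
58 = 19×3 + 1
3 = 3×1 + 0  (stop)
So -17163/2890 = [-6; 16, 3, 19, 3].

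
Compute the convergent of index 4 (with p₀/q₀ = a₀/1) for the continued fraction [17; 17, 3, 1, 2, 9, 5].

Using pₖ = aₖpₖ₋₁ + pₖ₋₂, qₖ = aₖqₖ₋₁ + qₖ₋₂ (with p₋₁=1, p₋₂=0, q₋₁=0, q₋₂=1):
  k=0: a=17, p=17, q=1
  k=1: a=17, p=290, q=17
  k=2: a=3, p=887, q=52
  k=3: a=1, p=1177, q=69
  k=4: a=2, p=3241, q=190

3241/190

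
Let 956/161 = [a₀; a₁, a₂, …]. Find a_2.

956 = 5·161 + 151   →  a_0 = 5
161 = 1·151 + 10   →  a_1 = 1
151 = 15·10 + 1   →  a_2 = 15

15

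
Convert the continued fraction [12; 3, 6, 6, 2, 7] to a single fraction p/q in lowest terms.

Fold from the inside: start with 7/1.
  2 + 1/7 = 15/7
  6 + 7/15 = 97/15
  6 + 15/97 = 597/97
  3 + 97/597 = 1888/597
  12 + 597/1888 = 23253/1888

23253/1888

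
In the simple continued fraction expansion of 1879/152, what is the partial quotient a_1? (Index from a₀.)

1879 = 12·152 + 55   →  a_0 = 12
152 = 2·55 + 42   →  a_1 = 2

2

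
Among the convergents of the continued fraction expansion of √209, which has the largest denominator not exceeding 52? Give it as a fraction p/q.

√209 = [14; 2, 5, 3, 2, 3, 5, 2, 28, …] (period length 8).
Convergents:
  p_0/q_0 = 14/1
  p_1/q_1 = 29/2
  p_2/q_2 = 159/11
  p_3/q_3 = 506/35
  p_4/q_4 = 1171/81
q_3 = 35 ≤ 52 < 81 = q_4, so the answer is 506/35.

506/35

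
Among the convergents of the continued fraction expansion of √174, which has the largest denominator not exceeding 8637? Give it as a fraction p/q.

38003/2881

√174 = [13; 5, 4, 5, 26, …] (period length 4).
Convergents:
  p_0/q_0 = 13/1
  p_1/q_1 = 66/5
  p_2/q_2 = 277/21
  p_3/q_3 = 1451/110
  p_4/q_4 = 38003/2881
  p_5/q_5 = 191466/14515
q_4 = 2881 ≤ 8637 < 14515 = q_5, so the answer is 38003/2881.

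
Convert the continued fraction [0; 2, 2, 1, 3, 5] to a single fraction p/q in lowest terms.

58/137

Fold from the inside: start with 5/1.
  3 + 1/5 = 16/5
  1 + 5/16 = 21/16
  2 + 16/21 = 58/21
  2 + 21/58 = 137/58
  0 + 58/137 = 58/137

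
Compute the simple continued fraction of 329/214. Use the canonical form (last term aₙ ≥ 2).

[1; 1, 1, 6, 5, 3]

329 = 1×214 + 115
214 = 1×115 + 99
115 = 1×99 + 16
99 = 6×16 + 3
16 = 5×3 + 1
3 = 3×1 + 0  (stop)
So 329/214 = [1; 1, 1, 6, 5, 3].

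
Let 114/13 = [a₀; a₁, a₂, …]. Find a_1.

114 = 8·13 + 10   →  a_0 = 8
13 = 1·10 + 3   →  a_1 = 1

1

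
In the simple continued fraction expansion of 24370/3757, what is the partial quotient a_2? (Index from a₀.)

18

24370 = 6·3757 + 1828   →  a_0 = 6
3757 = 2·1828 + 101   →  a_1 = 2
1828 = 18·101 + 10   →  a_2 = 18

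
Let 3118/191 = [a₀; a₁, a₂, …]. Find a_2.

12

3118 = 16·191 + 62   →  a_0 = 16
191 = 3·62 + 5   →  a_1 = 3
62 = 12·5 + 2   →  a_2 = 12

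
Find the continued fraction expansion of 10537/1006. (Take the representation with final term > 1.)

[10; 2, 9, 5, 1, 3, 2]

10537 = 10*1006 + 477
1006 = 2*477 + 52
477 = 9*52 + 9
52 = 5*9 + 7
9 = 1*7 + 2
7 = 3*2 + 1
2 = 2*1 + 0  (stop)
So 10537/1006 = [10; 2, 9, 5, 1, 3, 2].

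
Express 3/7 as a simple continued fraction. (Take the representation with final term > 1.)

3 = 0·7 + 3
7 = 2·3 + 1
3 = 3·1 + 0  (stop)
So 3/7 = [0; 2, 3].

[0; 2, 3]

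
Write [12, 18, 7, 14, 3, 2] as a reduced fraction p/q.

154619/12826

Fold from the inside: start with 2/1.
  3 + 1/2 = 7/2
  14 + 2/7 = 100/7
  7 + 7/100 = 707/100
  18 + 100/707 = 12826/707
  12 + 707/12826 = 154619/12826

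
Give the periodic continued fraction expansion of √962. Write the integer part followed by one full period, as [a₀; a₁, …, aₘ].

a₀ = ⌊√962⌋ = 31.
With m₀=0, d₀=1 and mₖ₊₁ = dₖaₖ − mₖ, dₖ₊₁ = (n − mₖ₊₁²)/dₖ, aₖ₊₁ = ⌊(a₀+mₖ₊₁)/dₖ₊₁⌋:
  k=1: m=31, d=1, a=62
d=1 and a=2a₀=62 at k=1, so the next step gives (m, d) = (31, 1) again — its k=1 value — and the period has length 1.

[31; 62]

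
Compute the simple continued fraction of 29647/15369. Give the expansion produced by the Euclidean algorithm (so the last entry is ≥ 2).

[1; 1, 13, 11, 2, 15, 3]

29647 = 1·15369 + 14278
15369 = 1·14278 + 1091
14278 = 13·1091 + 95
1091 = 11·95 + 46
95 = 2·46 + 3
46 = 15·3 + 1
3 = 3·1 + 0  (stop)
So 29647/15369 = [1; 1, 13, 11, 2, 15, 3].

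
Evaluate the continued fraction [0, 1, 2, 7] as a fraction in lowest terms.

Fold from the inside: start with 7/1.
  2 + 1/7 = 15/7
  1 + 7/15 = 22/15
  0 + 15/22 = 15/22

15/22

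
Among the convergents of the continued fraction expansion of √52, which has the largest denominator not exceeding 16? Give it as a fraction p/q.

√52 = [7; 4, 1, 2, 1, 4, 14, …] (period length 6).
Convergents:
  p_0/q_0 = 7/1
  p_1/q_1 = 29/4
  p_2/q_2 = 36/5
  p_3/q_3 = 101/14
  p_4/q_4 = 137/19
q_3 = 14 ≤ 16 < 19 = q_4, so the answer is 101/14.

101/14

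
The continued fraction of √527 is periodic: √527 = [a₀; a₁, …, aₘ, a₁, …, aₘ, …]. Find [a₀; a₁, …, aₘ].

a₀ = ⌊√527⌋ = 22.
With m₀=0, d₀=1 and mₖ₊₁ = dₖaₖ − mₖ, dₖ₊₁ = (n − mₖ₊₁²)/dₖ, aₖ₊₁ = ⌊(a₀+mₖ₊₁)/dₖ₊₁⌋:
  k=1: m=22, d=43, a=1
  k=2: m=21, d=2, a=21
  k=3: m=21, d=43, a=1
  k=4: m=22, d=1, a=44
d=1 and a=2a₀=44 at k=4, so the next step gives (m, d) = (22, 43) again — its k=1 value — and the period has length 4.

[22; 1, 21, 1, 44]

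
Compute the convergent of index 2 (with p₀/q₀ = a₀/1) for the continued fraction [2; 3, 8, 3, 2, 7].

58/25

Using pₖ = aₖpₖ₋₁ + pₖ₋₂, qₖ = aₖqₖ₋₁ + qₖ₋₂ (with p₋₁=1, p₋₂=0, q₋₁=0, q₋₂=1):
  k=0: a=2, p=2, q=1
  k=1: a=3, p=7, q=3
  k=2: a=8, p=58, q=25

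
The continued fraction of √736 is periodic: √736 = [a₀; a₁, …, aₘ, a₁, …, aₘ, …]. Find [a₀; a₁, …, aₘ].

[27; 7, 1, 2, 1, 2, 1, 7, 54]

a₀ = ⌊√736⌋ = 27.
With m₀=0, d₀=1 and mₖ₊₁ = dₖaₖ − mₖ, dₖ₊₁ = (n − mₖ₊₁²)/dₖ, aₖ₊₁ = ⌊(a₀+mₖ₊₁)/dₖ₊₁⌋:
  k=1: m=27, d=7, a=7
  k=2: m=22, d=36, a=1
  k=3: m=14, d=15, a=2
  k=4: m=16, d=32, a=1
  k=5: m=16, d=15, a=2
  k=6: m=14, d=36, a=1
  k=7: m=22, d=7, a=7
  k=8: m=27, d=1, a=54
d=1 and a=2a₀=54 at k=8, so the next step gives (m, d) = (27, 7) again — its k=1 value — and the period has length 8.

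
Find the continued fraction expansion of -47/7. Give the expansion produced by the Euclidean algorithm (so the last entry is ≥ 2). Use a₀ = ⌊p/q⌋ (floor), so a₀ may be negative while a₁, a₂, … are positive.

[-7; 3, 2]

-47 = -7×7 + 2
7 = 3×2 + 1
2 = 2×1 + 0  (stop)
So -47/7 = [-7; 3, 2].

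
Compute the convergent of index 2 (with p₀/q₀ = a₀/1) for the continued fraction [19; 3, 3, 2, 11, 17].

193/10

Using pₖ = aₖpₖ₋₁ + pₖ₋₂, qₖ = aₖqₖ₋₁ + qₖ₋₂ (with p₋₁=1, p₋₂=0, q₋₁=0, q₋₂=1):
  k=0: a=19, p=19, q=1
  k=1: a=3, p=58, q=3
  k=2: a=3, p=193, q=10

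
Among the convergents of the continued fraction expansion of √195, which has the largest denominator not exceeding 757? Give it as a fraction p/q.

10543/755

√195 = [13; 1, 26, …] (period length 2).
Convergents:
  p_0/q_0 = 13/1
  p_1/q_1 = 14/1
  p_2/q_2 = 377/27
  p_3/q_3 = 391/28
  p_4/q_4 = 10543/755
  p_5/q_5 = 10934/783
q_4 = 755 ≤ 757 < 783 = q_5, so the answer is 10543/755.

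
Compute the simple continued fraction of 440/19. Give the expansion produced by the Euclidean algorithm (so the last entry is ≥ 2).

440 = 23·19 + 3
19 = 6·3 + 1
3 = 3·1 + 0  (stop)
So 440/19 = [23; 6, 3].

[23; 6, 3]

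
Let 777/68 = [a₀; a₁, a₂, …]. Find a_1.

2

777 = 11·68 + 29   →  a_0 = 11
68 = 2·29 + 10   →  a_1 = 2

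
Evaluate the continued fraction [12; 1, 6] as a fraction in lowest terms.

Using pₖ = aₖpₖ₋₁ + pₖ₋₂ and qₖ = aₖqₖ₋₁ + qₖ₋₂:
  k=0: a=12, p=12, q=1
  k=1: a=1, p=13, q=1
  k=2: a=6, p=90, q=7

90/7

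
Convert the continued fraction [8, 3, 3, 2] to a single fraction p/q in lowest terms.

191/23

Using pₖ = aₖpₖ₋₁ + pₖ₋₂ and qₖ = aₖqₖ₋₁ + qₖ₋₂:
  k=0: a=8, p=8, q=1
  k=1: a=3, p=25, q=3
  k=2: a=3, p=83, q=10
  k=3: a=2, p=191, q=23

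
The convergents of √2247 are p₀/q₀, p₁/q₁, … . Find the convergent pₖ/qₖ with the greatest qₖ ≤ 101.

√2247 = [47; 2, 2, 15, 2, 2, 94, …] (period length 6).
Convergents:
  p_0/q_0 = 47/1
  p_1/q_1 = 95/2
  p_2/q_2 = 237/5
  p_3/q_3 = 3650/77
  p_4/q_4 = 7537/159
q_3 = 77 ≤ 101 < 159 = q_4, so the answer is 3650/77.

3650/77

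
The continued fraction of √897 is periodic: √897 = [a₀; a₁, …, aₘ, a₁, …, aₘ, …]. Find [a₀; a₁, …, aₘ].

a₀ = ⌊√897⌋ = 29.

[29; 1, 18, 1, 58]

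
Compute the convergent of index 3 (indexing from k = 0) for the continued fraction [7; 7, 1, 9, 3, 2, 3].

563/79

Using pₖ = aₖpₖ₋₁ + pₖ₋₂, qₖ = aₖqₖ₋₁ + qₖ₋₂ (with p₋₁=1, p₋₂=0, q₋₁=0, q₋₂=1):
  k=0: a=7, p=7, q=1
  k=1: a=7, p=50, q=7
  k=2: a=1, p=57, q=8
  k=3: a=9, p=563, q=79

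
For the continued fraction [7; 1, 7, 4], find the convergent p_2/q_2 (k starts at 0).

63/8

Using pₖ = aₖpₖ₋₁ + pₖ₋₂, qₖ = aₖqₖ₋₁ + qₖ₋₂ (with p₋₁=1, p₋₂=0, q₋₁=0, q₋₂=1):
  k=0: a=7, p=7, q=1
  k=1: a=1, p=8, q=1
  k=2: a=7, p=63, q=8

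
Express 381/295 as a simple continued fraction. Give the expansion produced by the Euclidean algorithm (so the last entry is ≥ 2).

[1; 3, 2, 3, 12]

381 = 1×295 + 86
295 = 3×86 + 37
86 = 2×37 + 12
37 = 3×12 + 1
12 = 12×1 + 0  (stop)
So 381/295 = [1; 3, 2, 3, 12].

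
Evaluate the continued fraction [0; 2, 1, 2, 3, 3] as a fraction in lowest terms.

33/89

Using pₖ = aₖpₖ₋₁ + pₖ₋₂ and qₖ = aₖqₖ₋₁ + qₖ₋₂:
  k=0: a=0, p=0, q=1
  k=1: a=2, p=1, q=2
  k=2: a=1, p=1, q=3
  k=3: a=2, p=3, q=8
  k=4: a=3, p=10, q=27
  k=5: a=3, p=33, q=89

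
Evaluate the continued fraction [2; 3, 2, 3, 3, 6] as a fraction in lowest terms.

Using pₖ = aₖpₖ₋₁ + pₖ₋₂ and qₖ = aₖqₖ₋₁ + qₖ₋₂:
  k=0: a=2, p=2, q=1
  k=1: a=3, p=7, q=3
  k=2: a=2, p=16, q=7
  k=3: a=3, p=55, q=24
  k=4: a=3, p=181, q=79
  k=5: a=6, p=1141, q=498

1141/498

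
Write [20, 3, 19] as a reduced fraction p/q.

1179/58

Fold from the inside: start with 19/1.
  3 + 1/19 = 58/19
  20 + 19/58 = 1179/58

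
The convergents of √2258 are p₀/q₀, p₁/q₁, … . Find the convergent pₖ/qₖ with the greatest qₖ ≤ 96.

1283/27

√2258 = [47; 1, 1, 13, 13, 1, 1, 94, …] (period length 7).
Convergents:
  p_0/q_0 = 47/1
  p_1/q_1 = 48/1
  p_2/q_2 = 95/2
  p_3/q_3 = 1283/27
  p_4/q_4 = 16774/353
q_3 = 27 ≤ 96 < 353 = q_4, so the answer is 1283/27.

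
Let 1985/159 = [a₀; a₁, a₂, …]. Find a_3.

1985 = 12·159 + 77   →  a_0 = 12
159 = 2·77 + 5   →  a_1 = 2
77 = 15·5 + 2   →  a_2 = 15
5 = 2·2 + 1   →  a_3 = 2

2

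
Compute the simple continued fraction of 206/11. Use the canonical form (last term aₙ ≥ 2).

[18; 1, 2, 1, 2]

206 = 18·11 + 8
11 = 1·8 + 3
8 = 2·3 + 2
3 = 1·2 + 1
2 = 2·1 + 0  (stop)
So 206/11 = [18; 1, 2, 1, 2].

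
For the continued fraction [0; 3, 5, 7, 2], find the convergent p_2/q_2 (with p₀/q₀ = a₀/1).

Using pₖ = aₖpₖ₋₁ + pₖ₋₂, qₖ = aₖqₖ₋₁ + qₖ₋₂ (with p₋₁=1, p₋₂=0, q₋₁=0, q₋₂=1):
  k=0: a=0, p=0, q=1
  k=1: a=3, p=1, q=3
  k=2: a=5, p=5, q=16

5/16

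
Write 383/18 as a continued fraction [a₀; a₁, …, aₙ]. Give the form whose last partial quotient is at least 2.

[21; 3, 1, 1, 2]

383 = 21·18 + 5
18 = 3·5 + 3
5 = 1·3 + 2
3 = 1·2 + 1
2 = 2·1 + 0  (stop)
So 383/18 = [21; 3, 1, 1, 2].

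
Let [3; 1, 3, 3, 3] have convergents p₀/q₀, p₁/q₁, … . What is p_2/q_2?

15/4

Using pₖ = aₖpₖ₋₁ + pₖ₋₂, qₖ = aₖqₖ₋₁ + qₖ₋₂ (with p₋₁=1, p₋₂=0, q₋₁=0, q₋₂=1):
  k=0: a=3, p=3, q=1
  k=1: a=1, p=4, q=1
  k=2: a=3, p=15, q=4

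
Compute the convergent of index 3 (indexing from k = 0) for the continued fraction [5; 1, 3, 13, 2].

305/53

Using pₖ = aₖpₖ₋₁ + pₖ₋₂, qₖ = aₖqₖ₋₁ + qₖ₋₂ (with p₋₁=1, p₋₂=0, q₋₁=0, q₋₂=1):
  k=0: a=5, p=5, q=1
  k=1: a=1, p=6, q=1
  k=2: a=3, p=23, q=4
  k=3: a=13, p=305, q=53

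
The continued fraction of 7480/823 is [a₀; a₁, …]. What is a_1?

7480 = 9·823 + 73   →  a_0 = 9
823 = 11·73 + 20   →  a_1 = 11

11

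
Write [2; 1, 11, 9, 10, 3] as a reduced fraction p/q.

Fold from the inside: start with 3/1.
  10 + 1/3 = 31/3
  9 + 3/31 = 282/31
  11 + 31/282 = 3133/282
  1 + 282/3133 = 3415/3133
  2 + 3133/3415 = 9963/3415

9963/3415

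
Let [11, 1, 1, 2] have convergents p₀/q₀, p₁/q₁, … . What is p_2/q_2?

Using pₖ = aₖpₖ₋₁ + pₖ₋₂, qₖ = aₖqₖ₋₁ + qₖ₋₂ (with p₋₁=1, p₋₂=0, q₋₁=0, q₋₂=1):
  k=0: a=11, p=11, q=1
  k=1: a=1, p=12, q=1
  k=2: a=1, p=23, q=2

23/2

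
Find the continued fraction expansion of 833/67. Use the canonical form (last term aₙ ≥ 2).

[12; 2, 3, 4, 2]

833 = 12*67 + 29
67 = 2*29 + 9
29 = 3*9 + 2
9 = 4*2 + 1
2 = 2*1 + 0  (stop)
So 833/67 = [12; 2, 3, 4, 2].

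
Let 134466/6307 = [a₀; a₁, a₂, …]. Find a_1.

134466 = 21·6307 + 2019   →  a_0 = 21
6307 = 3·2019 + 250   →  a_1 = 3

3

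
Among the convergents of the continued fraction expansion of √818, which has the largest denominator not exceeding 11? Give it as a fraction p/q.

√818 = [28; 1, 1, 1, 1, 56, …] (period length 5).
Convergents:
  p_0/q_0 = 28/1
  p_1/q_1 = 29/1
  p_2/q_2 = 57/2
  p_3/q_3 = 86/3
  p_4/q_4 = 143/5
  p_5/q_5 = 8094/283
q_4 = 5 ≤ 11 < 283 = q_5, so the answer is 143/5.

143/5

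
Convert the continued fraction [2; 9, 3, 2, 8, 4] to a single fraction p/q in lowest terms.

Using pₖ = aₖpₖ₋₁ + pₖ₋₂ and qₖ = aₖqₖ₋₁ + qₖ₋₂:
  k=0: a=2, p=2, q=1
  k=1: a=9, p=19, q=9
  k=2: a=3, p=59, q=28
  k=3: a=2, p=137, q=65
  k=4: a=8, p=1155, q=548
  k=5: a=4, p=4757, q=2257

4757/2257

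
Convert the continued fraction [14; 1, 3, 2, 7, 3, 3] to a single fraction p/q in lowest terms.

10299/697

Fold from the inside: start with 3/1.
  3 + 1/3 = 10/3
  7 + 3/10 = 73/10
  2 + 10/73 = 156/73
  3 + 73/156 = 541/156
  1 + 156/541 = 697/541
  14 + 541/697 = 10299/697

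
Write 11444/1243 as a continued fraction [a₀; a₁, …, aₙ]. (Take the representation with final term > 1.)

11444 = 9×1243 + 257
1243 = 4×257 + 215
257 = 1×215 + 42
215 = 5×42 + 5
42 = 8×5 + 2
5 = 2×2 + 1
2 = 2×1 + 0  (stop)
So 11444/1243 = [9; 4, 1, 5, 8, 2, 2].

[9; 4, 1, 5, 8, 2, 2]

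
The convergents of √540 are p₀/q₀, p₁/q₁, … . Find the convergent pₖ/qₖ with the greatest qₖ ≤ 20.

√540 = [23; 4, 4, 1, 10, 1, 4, 4, 46, …] (period length 8).
Convergents:
  p_0/q_0 = 23/1
  p_1/q_1 = 93/4
  p_2/q_2 = 395/17
  p_3/q_3 = 488/21
q_2 = 17 ≤ 20 < 21 = q_3, so the answer is 395/17.

395/17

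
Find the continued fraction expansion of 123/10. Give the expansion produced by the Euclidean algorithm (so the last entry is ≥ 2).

123 = 12*10 + 3
10 = 3*3 + 1
3 = 3*1 + 0  (stop)
So 123/10 = [12; 3, 3].

[12; 3, 3]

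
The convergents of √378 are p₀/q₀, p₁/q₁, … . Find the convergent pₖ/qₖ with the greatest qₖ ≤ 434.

√378 = [19; 2, 3, 1, 4, 1, 3, 2, 38, …] (period length 8).
Convergents:
  p_0/q_0 = 19/1
  p_1/q_1 = 39/2
  p_2/q_2 = 136/7
  p_3/q_3 = 175/9
  p_4/q_4 = 836/43
  p_5/q_5 = 1011/52
  p_6/q_6 = 3869/199
  p_7/q_7 = 8749/450
q_6 = 199 ≤ 434 < 450 = q_7, so the answer is 3869/199.

3869/199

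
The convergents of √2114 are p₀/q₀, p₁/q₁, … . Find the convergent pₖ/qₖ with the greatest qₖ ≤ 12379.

√2114 = [45; 1, 44, 1, 90, …] (period length 4).
Convergents:
  p_0/q_0 = 45/1
  p_1/q_1 = 46/1
  p_2/q_2 = 2069/45
  p_3/q_3 = 2115/46
  p_4/q_4 = 192419/4185
  p_5/q_5 = 194534/4231
  p_6/q_6 = 8751915/190349
q_5 = 4231 ≤ 12379 < 190349 = q_6, so the answer is 194534/4231.

194534/4231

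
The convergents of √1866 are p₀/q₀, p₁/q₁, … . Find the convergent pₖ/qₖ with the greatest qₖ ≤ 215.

3067/71

√1866 = [43; 5, 14, 5, 86, …] (period length 4).
Convergents:
  p_0/q_0 = 43/1
  p_1/q_1 = 216/5
  p_2/q_2 = 3067/71
  p_3/q_3 = 15551/360
q_2 = 71 ≤ 215 < 360 = q_3, so the answer is 3067/71.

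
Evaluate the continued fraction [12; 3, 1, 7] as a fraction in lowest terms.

380/31

Fold from the inside: start with 7/1.
  1 + 1/7 = 8/7
  3 + 7/8 = 31/8
  12 + 8/31 = 380/31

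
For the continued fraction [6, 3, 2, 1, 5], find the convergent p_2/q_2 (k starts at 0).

44/7

Using pₖ = aₖpₖ₋₁ + pₖ₋₂, qₖ = aₖqₖ₋₁ + qₖ₋₂ (with p₋₁=1, p₋₂=0, q₋₁=0, q₋₂=1):
  k=0: a=6, p=6, q=1
  k=1: a=3, p=19, q=3
  k=2: a=2, p=44, q=7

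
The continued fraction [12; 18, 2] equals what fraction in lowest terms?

446/37

Fold from the inside: start with 2/1.
  18 + 1/2 = 37/2
  12 + 2/37 = 446/37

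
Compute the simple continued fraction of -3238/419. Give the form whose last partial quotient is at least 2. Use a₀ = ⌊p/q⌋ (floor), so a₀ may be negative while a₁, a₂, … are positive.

[-8; 3, 1, 2, 12, 3]

-3238 = -8×419 + 114
419 = 3×114 + 77
114 = 1×77 + 37
77 = 2×37 + 3
37 = 12×3 + 1
3 = 3×1 + 0  (stop)
So -3238/419 = [-8; 3, 1, 2, 12, 3].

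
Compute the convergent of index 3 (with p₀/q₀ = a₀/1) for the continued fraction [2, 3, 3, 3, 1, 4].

76/33

Using pₖ = aₖpₖ₋₁ + pₖ₋₂, qₖ = aₖqₖ₋₁ + qₖ₋₂ (with p₋₁=1, p₋₂=0, q₋₁=0, q₋₂=1):
  k=0: a=2, p=2, q=1
  k=1: a=3, p=7, q=3
  k=2: a=3, p=23, q=10
  k=3: a=3, p=76, q=33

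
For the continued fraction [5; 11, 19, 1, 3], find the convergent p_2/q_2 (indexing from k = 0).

1069/210

Using pₖ = aₖpₖ₋₁ + pₖ₋₂, qₖ = aₖqₖ₋₁ + qₖ₋₂ (with p₋₁=1, p₋₂=0, q₋₁=0, q₋₂=1):
  k=0: a=5, p=5, q=1
  k=1: a=11, p=56, q=11
  k=2: a=19, p=1069, q=210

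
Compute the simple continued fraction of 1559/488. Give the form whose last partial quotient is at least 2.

[3; 5, 7, 3, 4]

1559 = 3×488 + 95
488 = 5×95 + 13
95 = 7×13 + 4
13 = 3×4 + 1
4 = 4×1 + 0  (stop)
So 1559/488 = [3; 5, 7, 3, 4].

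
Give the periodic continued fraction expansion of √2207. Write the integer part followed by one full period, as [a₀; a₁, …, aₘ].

[46; 1, 45, 1, 92]

a₀ = ⌊√2207⌋ = 46.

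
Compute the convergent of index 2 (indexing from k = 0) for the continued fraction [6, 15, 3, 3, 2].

279/46

Using pₖ = aₖpₖ₋₁ + pₖ₋₂, qₖ = aₖqₖ₋₁ + qₖ₋₂ (with p₋₁=1, p₋₂=0, q₋₁=0, q₋₂=1):
  k=0: a=6, p=6, q=1
  k=1: a=15, p=91, q=15
  k=2: a=3, p=279, q=46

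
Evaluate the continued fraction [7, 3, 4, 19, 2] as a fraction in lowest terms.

3749/513

Using pₖ = aₖpₖ₋₁ + pₖ₋₂ and qₖ = aₖqₖ₋₁ + qₖ₋₂:
  k=0: a=7, p=7, q=1
  k=1: a=3, p=22, q=3
  k=2: a=4, p=95, q=13
  k=3: a=19, p=1827, q=250
  k=4: a=2, p=3749, q=513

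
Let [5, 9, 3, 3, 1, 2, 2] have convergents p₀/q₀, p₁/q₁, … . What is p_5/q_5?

Using pₖ = aₖpₖ₋₁ + pₖ₋₂, qₖ = aₖqₖ₋₁ + qₖ₋₂ (with p₋₁=1, p₋₂=0, q₋₁=0, q₋₂=1):
  k=0: a=5, p=5, q=1
  k=1: a=9, p=46, q=9
  k=2: a=3, p=143, q=28
  k=3: a=3, p=475, q=93
  k=4: a=1, p=618, q=121
  k=5: a=2, p=1711, q=335

1711/335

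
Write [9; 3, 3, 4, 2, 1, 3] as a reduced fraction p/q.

4772/513

Using pₖ = aₖpₖ₋₁ + pₖ₋₂ and qₖ = aₖqₖ₋₁ + qₖ₋₂:
  k=0: a=9, p=9, q=1
  k=1: a=3, p=28, q=3
  k=2: a=3, p=93, q=10
  k=3: a=4, p=400, q=43
  k=4: a=2, p=893, q=96
  k=5: a=1, p=1293, q=139
  k=6: a=3, p=4772, q=513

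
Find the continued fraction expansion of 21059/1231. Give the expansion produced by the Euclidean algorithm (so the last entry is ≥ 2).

21059 = 17×1231 + 132
1231 = 9×132 + 43
132 = 3×43 + 3
43 = 14×3 + 1
3 = 3×1 + 0  (stop)
So 21059/1231 = [17; 9, 3, 14, 3].

[17; 9, 3, 14, 3]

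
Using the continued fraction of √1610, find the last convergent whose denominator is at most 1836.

√1610 = [40; 8, 80, …] (period length 2).
Convergents:
  p_0/q_0 = 40/1
  p_1/q_1 = 321/8
  p_2/q_2 = 25720/641
  p_3/q_3 = 206081/5136
q_2 = 641 ≤ 1836 < 5136 = q_3, so the answer is 25720/641.

25720/641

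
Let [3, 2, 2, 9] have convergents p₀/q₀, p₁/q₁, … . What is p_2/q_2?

Using pₖ = aₖpₖ₋₁ + pₖ₋₂, qₖ = aₖqₖ₋₁ + qₖ₋₂ (with p₋₁=1, p₋₂=0, q₋₁=0, q₋₂=1):
  k=0: a=3, p=3, q=1
  k=1: a=2, p=7, q=2
  k=2: a=2, p=17, q=5

17/5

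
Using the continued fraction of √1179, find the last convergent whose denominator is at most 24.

103/3

√1179 = [34; 2, 1, 33, 1, 2, 68, …] (period length 6).
Convergents:
  p_0/q_0 = 34/1
  p_1/q_1 = 69/2
  p_2/q_2 = 103/3
  p_3/q_3 = 3468/101
q_2 = 3 ≤ 24 < 101 = q_3, so the answer is 103/3.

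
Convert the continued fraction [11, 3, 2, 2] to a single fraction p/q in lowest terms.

192/17

Using pₖ = aₖpₖ₋₁ + pₖ₋₂ and qₖ = aₖqₖ₋₁ + qₖ₋₂:
  k=0: a=11, p=11, q=1
  k=1: a=3, p=34, q=3
  k=2: a=2, p=79, q=7
  k=3: a=2, p=192, q=17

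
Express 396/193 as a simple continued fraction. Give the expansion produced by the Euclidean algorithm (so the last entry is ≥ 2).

[2; 19, 3, 3]

396 = 2×193 + 10
193 = 19×10 + 3
10 = 3×3 + 1
3 = 3×1 + 0  (stop)
So 396/193 = [2; 19, 3, 3].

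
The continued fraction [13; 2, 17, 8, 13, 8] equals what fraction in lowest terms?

Fold from the inside: start with 8/1.
  13 + 1/8 = 105/8
  8 + 8/105 = 848/105
  17 + 105/848 = 14521/848
  2 + 848/14521 = 29890/14521
  13 + 14521/29890 = 403091/29890

403091/29890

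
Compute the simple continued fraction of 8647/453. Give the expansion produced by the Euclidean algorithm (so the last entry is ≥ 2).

8647 = 19*453 + 40
453 = 11*40 + 13
40 = 3*13 + 1
13 = 13*1 + 0  (stop)
So 8647/453 = [19; 11, 3, 13].

[19; 11, 3, 13]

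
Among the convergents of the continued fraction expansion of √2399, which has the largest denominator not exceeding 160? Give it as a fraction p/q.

2400/49

√2399 = [48; 1, 47, 1, 96, …] (period length 4).
Convergents:
  p_0/q_0 = 48/1
  p_1/q_1 = 49/1
  p_2/q_2 = 2351/48
  p_3/q_3 = 2400/49
  p_4/q_4 = 232751/4752
q_3 = 49 ≤ 160 < 4752 = q_4, so the answer is 2400/49.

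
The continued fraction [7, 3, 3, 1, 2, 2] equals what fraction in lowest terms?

621/85

Fold from the inside: start with 2/1.
  2 + 1/2 = 5/2
  1 + 2/5 = 7/5
  3 + 5/7 = 26/7
  3 + 7/26 = 85/26
  7 + 26/85 = 621/85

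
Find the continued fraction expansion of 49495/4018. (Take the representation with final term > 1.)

49495 = 12×4018 + 1279
4018 = 3×1279 + 181
1279 = 7×181 + 12
181 = 15×12 + 1
12 = 12×1 + 0  (stop)
So 49495/4018 = [12; 3, 7, 15, 12].

[12; 3, 7, 15, 12]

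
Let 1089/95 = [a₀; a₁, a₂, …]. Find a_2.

1089 = 11·95 + 44   →  a_0 = 11
95 = 2·44 + 7   →  a_1 = 2
44 = 6·7 + 2   →  a_2 = 6

6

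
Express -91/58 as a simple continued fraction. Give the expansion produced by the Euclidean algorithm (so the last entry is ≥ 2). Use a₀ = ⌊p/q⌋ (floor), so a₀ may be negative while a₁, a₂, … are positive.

[-2; 2, 3, 8]

-91 = -2·58 + 25
58 = 2·25 + 8
25 = 3·8 + 1
8 = 8·1 + 0  (stop)
So -91/58 = [-2; 2, 3, 8].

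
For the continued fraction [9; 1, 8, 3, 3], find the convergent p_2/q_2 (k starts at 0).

Using pₖ = aₖpₖ₋₁ + pₖ₋₂, qₖ = aₖqₖ₋₁ + qₖ₋₂ (with p₋₁=1, p₋₂=0, q₋₁=0, q₋₂=1):
  k=0: a=9, p=9, q=1
  k=1: a=1, p=10, q=1
  k=2: a=8, p=89, q=9

89/9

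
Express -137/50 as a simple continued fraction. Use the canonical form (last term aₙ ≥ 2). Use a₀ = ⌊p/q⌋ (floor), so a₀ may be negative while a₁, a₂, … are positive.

-137 = -3×50 + 13
50 = 3×13 + 11
13 = 1×11 + 2
11 = 5×2 + 1
2 = 2×1 + 0  (stop)
So -137/50 = [-3; 3, 1, 5, 2].

[-3; 3, 1, 5, 2]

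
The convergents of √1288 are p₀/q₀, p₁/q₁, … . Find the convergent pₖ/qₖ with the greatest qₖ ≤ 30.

323/9

√1288 = [35; 1, 7, 1, 70, …] (period length 4).
Convergents:
  p_0/q_0 = 35/1
  p_1/q_1 = 36/1
  p_2/q_2 = 287/8
  p_3/q_3 = 323/9
  p_4/q_4 = 22897/638
q_3 = 9 ≤ 30 < 638 = q_4, so the answer is 323/9.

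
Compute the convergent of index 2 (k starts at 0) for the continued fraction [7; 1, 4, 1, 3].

Using pₖ = aₖpₖ₋₁ + pₖ₋₂, qₖ = aₖqₖ₋₁ + qₖ₋₂ (with p₋₁=1, p₋₂=0, q₋₁=0, q₋₂=1):
  k=0: a=7, p=7, q=1
  k=1: a=1, p=8, q=1
  k=2: a=4, p=39, q=5

39/5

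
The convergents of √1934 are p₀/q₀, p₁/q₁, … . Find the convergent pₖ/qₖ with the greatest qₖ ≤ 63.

√1934 = [43; 1, 42, 1, 86, …] (period length 4).
Convergents:
  p_0/q_0 = 43/1
  p_1/q_1 = 44/1
  p_2/q_2 = 1891/43
  p_3/q_3 = 1935/44
  p_4/q_4 = 168301/3827
q_3 = 44 ≤ 63 < 3827 = q_4, so the answer is 1935/44.

1935/44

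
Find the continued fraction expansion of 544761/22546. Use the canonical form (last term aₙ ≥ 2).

[24; 6, 6, 18, 3, 3, 3]

544761 = 24×22546 + 3657
22546 = 6×3657 + 604
3657 = 6×604 + 33
604 = 18×33 + 10
33 = 3×10 + 3
10 = 3×3 + 1
3 = 3×1 + 0  (stop)
So 544761/22546 = [24; 6, 6, 18, 3, 3, 3].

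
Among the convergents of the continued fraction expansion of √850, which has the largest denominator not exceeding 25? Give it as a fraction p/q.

√850 = [29; 6, 2, 6, 58, …] (period length 4).
Convergents:
  p_0/q_0 = 29/1
  p_1/q_1 = 175/6
  p_2/q_2 = 379/13
  p_3/q_3 = 2449/84
q_2 = 13 ≤ 25 < 84 = q_3, so the answer is 379/13.

379/13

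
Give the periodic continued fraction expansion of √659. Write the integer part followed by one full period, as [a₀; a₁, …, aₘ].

[25; 1, 2, 25, 2, 1, 50]

a₀ = ⌊√659⌋ = 25.
With m₀=0, d₀=1 and mₖ₊₁ = dₖaₖ − mₖ, dₖ₊₁ = (n − mₖ₊₁²)/dₖ, aₖ₊₁ = ⌊(a₀+mₖ₊₁)/dₖ₊₁⌋:
  k=1: m=25, d=34, a=1
  k=2: m=9, d=17, a=2
  k=3: m=25, d=2, a=25
  k=4: m=25, d=17, a=2
  k=5: m=9, d=34, a=1
  k=6: m=25, d=1, a=50
d=1 and a=2a₀=50 at k=6, so the next step gives (m, d) = (25, 34) again — its k=1 value — and the period has length 6.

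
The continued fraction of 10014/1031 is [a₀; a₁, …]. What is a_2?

2

10014 = 9·1031 + 735   →  a_0 = 9
1031 = 1·735 + 296   →  a_1 = 1
735 = 2·296 + 143   →  a_2 = 2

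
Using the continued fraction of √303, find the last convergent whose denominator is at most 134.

√303 = [17; 2, 2, 5, 2, 2, 34, …] (period length 6).
Convergents:
  p_0/q_0 = 17/1
  p_1/q_1 = 35/2
  p_2/q_2 = 87/5
  p_3/q_3 = 470/27
  p_4/q_4 = 1027/59
  p_5/q_5 = 2524/145
q_4 = 59 ≤ 134 < 145 = q_5, so the answer is 1027/59.

1027/59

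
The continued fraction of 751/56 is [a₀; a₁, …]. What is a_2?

751 = 13·56 + 23   →  a_0 = 13
56 = 2·23 + 10   →  a_1 = 2
23 = 2·10 + 3   →  a_2 = 2

2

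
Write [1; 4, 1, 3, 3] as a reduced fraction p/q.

Using pₖ = aₖpₖ₋₁ + pₖ₋₂ and qₖ = aₖqₖ₋₁ + qₖ₋₂:
  k=0: a=1, p=1, q=1
  k=1: a=4, p=5, q=4
  k=2: a=1, p=6, q=5
  k=3: a=3, p=23, q=19
  k=4: a=3, p=75, q=62

75/62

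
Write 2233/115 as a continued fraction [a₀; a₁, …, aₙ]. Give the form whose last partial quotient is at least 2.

[19; 2, 2, 1, 1, 9]

2233 = 19·115 + 48
115 = 2·48 + 19
48 = 2·19 + 10
19 = 1·10 + 9
10 = 1·9 + 1
9 = 9·1 + 0  (stop)
So 2233/115 = [19; 2, 2, 1, 1, 9].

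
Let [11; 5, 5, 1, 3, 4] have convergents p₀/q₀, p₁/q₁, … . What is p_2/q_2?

291/26

Using pₖ = aₖpₖ₋₁ + pₖ₋₂, qₖ = aₖqₖ₋₁ + qₖ₋₂ (with p₋₁=1, p₋₂=0, q₋₁=0, q₋₂=1):
  k=0: a=11, p=11, q=1
  k=1: a=5, p=56, q=5
  k=2: a=5, p=291, q=26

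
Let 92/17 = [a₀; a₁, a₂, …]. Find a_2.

2

92 = 5·17 + 7   →  a_0 = 5
17 = 2·7 + 3   →  a_1 = 2
7 = 2·3 + 1   →  a_2 = 2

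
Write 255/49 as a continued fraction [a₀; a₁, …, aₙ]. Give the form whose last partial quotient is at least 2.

255 = 5*49 + 10
49 = 4*10 + 9
10 = 1*9 + 1
9 = 9*1 + 0  (stop)
So 255/49 = [5; 4, 1, 9].

[5; 4, 1, 9]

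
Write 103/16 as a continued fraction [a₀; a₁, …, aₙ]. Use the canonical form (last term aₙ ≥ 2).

[6; 2, 3, 2]

103 = 6·16 + 7
16 = 2·7 + 2
7 = 3·2 + 1
2 = 2·1 + 0  (stop)
So 103/16 = [6; 2, 3, 2].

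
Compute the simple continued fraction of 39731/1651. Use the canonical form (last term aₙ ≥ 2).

[24; 15, 2, 3, 15]

39731 = 24×1651 + 107
1651 = 15×107 + 46
107 = 2×46 + 15
46 = 3×15 + 1
15 = 15×1 + 0  (stop)
So 39731/1651 = [24; 15, 2, 3, 15].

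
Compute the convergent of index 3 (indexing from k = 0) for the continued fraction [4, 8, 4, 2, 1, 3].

305/74

Using pₖ = aₖpₖ₋₁ + pₖ₋₂, qₖ = aₖqₖ₋₁ + qₖ₋₂ (with p₋₁=1, p₋₂=0, q₋₁=0, q₋₂=1):
  k=0: a=4, p=4, q=1
  k=1: a=8, p=33, q=8
  k=2: a=4, p=136, q=33
  k=3: a=2, p=305, q=74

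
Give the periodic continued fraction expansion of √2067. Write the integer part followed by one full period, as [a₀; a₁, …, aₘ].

[45; 2, 6, 2, 90]

a₀ = ⌊√2067⌋ = 45.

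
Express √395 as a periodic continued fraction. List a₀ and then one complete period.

[19; 1, 6, 1, 38]

a₀ = ⌊√395⌋ = 19.
With m₀=0, d₀=1 and mₖ₊₁ = dₖaₖ − mₖ, dₖ₊₁ = (n − mₖ₊₁²)/dₖ, aₖ₊₁ = ⌊(a₀+mₖ₊₁)/dₖ₊₁⌋:
  k=1: m=19, d=34, a=1
  k=2: m=15, d=5, a=6
  k=3: m=15, d=34, a=1
  k=4: m=19, d=1, a=38
d=1 and a=2a₀=38 at k=4, so the next step gives (m, d) = (19, 34) again — its k=1 value — and the period has length 4.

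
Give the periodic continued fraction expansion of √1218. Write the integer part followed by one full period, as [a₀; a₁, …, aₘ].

a₀ = ⌊√1218⌋ = 34.
With m₀=0, d₀=1 and mₖ₊₁ = dₖaₖ − mₖ, dₖ₊₁ = (n − mₖ₊₁²)/dₖ, aₖ₊₁ = ⌊(a₀+mₖ₊₁)/dₖ₊₁⌋:
  k=1: m=34, d=62, a=1
  k=2: m=28, d=7, a=8
  k=3: m=28, d=62, a=1
  k=4: m=34, d=1, a=68
d=1 and a=2a₀=68 at k=4, so the next step gives (m, d) = (34, 62) again — its k=1 value — and the period has length 4.

[34; 1, 8, 1, 68]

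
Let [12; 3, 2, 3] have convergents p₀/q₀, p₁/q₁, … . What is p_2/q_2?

Using pₖ = aₖpₖ₋₁ + pₖ₋₂, qₖ = aₖqₖ₋₁ + qₖ₋₂ (with p₋₁=1, p₋₂=0, q₋₁=0, q₋₂=1):
  k=0: a=12, p=12, q=1
  k=1: a=3, p=37, q=3
  k=2: a=2, p=86, q=7

86/7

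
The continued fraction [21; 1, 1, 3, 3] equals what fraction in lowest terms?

496/23

Using pₖ = aₖpₖ₋₁ + pₖ₋₂ and qₖ = aₖqₖ₋₁ + qₖ₋₂:
  k=0: a=21, p=21, q=1
  k=1: a=1, p=22, q=1
  k=2: a=1, p=43, q=2
  k=3: a=3, p=151, q=7
  k=4: a=3, p=496, q=23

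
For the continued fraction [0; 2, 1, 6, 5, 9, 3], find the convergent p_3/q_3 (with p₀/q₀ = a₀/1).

7/20

Using pₖ = aₖpₖ₋₁ + pₖ₋₂, qₖ = aₖqₖ₋₁ + qₖ₋₂ (with p₋₁=1, p₋₂=0, q₋₁=0, q₋₂=1):
  k=0: a=0, p=0, q=1
  k=1: a=2, p=1, q=2
  k=2: a=1, p=1, q=3
  k=3: a=6, p=7, q=20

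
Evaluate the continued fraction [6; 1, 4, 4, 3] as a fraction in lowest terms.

Fold from the inside: start with 3/1.
  4 + 1/3 = 13/3
  4 + 3/13 = 55/13
  1 + 13/55 = 68/55
  6 + 55/68 = 463/68

463/68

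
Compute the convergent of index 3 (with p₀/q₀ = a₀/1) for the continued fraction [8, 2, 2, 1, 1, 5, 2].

59/7

Using pₖ = aₖpₖ₋₁ + pₖ₋₂, qₖ = aₖqₖ₋₁ + qₖ₋₂ (with p₋₁=1, p₋₂=0, q₋₁=0, q₋₂=1):
  k=0: a=8, p=8, q=1
  k=1: a=2, p=17, q=2
  k=2: a=2, p=42, q=5
  k=3: a=1, p=59, q=7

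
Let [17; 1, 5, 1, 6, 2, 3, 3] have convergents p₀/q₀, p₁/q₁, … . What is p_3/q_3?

125/7

Using pₖ = aₖpₖ₋₁ + pₖ₋₂, qₖ = aₖqₖ₋₁ + qₖ₋₂ (with p₋₁=1, p₋₂=0, q₋₁=0, q₋₂=1):
  k=0: a=17, p=17, q=1
  k=1: a=1, p=18, q=1
  k=2: a=5, p=107, q=6
  k=3: a=1, p=125, q=7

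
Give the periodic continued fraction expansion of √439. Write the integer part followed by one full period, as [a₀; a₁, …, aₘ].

[20; 1, 19, 1, 40]

a₀ = ⌊√439⌋ = 20.
With m₀=0, d₀=1 and mₖ₊₁ = dₖaₖ − mₖ, dₖ₊₁ = (n − mₖ₊₁²)/dₖ, aₖ₊₁ = ⌊(a₀+mₖ₊₁)/dₖ₊₁⌋:
  k=1: m=20, d=39, a=1
  k=2: m=19, d=2, a=19
  k=3: m=19, d=39, a=1
  k=4: m=20, d=1, a=40
d=1 and a=2a₀=40 at k=4, so the next step gives (m, d) = (20, 39) again — its k=1 value — and the period has length 4.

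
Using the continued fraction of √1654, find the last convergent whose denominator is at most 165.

4921/121

√1654 = [40; 1, 2, 40, 2, 1, 80, …] (period length 6).
Convergents:
  p_0/q_0 = 40/1
  p_1/q_1 = 41/1
  p_2/q_2 = 122/3
  p_3/q_3 = 4921/121
  p_4/q_4 = 9964/245
q_3 = 121 ≤ 165 < 245 = q_4, so the answer is 4921/121.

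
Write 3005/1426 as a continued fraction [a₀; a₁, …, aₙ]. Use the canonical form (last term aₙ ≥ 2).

3005 = 2×1426 + 153
1426 = 9×153 + 49
153 = 3×49 + 6
49 = 8×6 + 1
6 = 6×1 + 0  (stop)
So 3005/1426 = [2; 9, 3, 8, 6].

[2; 9, 3, 8, 6]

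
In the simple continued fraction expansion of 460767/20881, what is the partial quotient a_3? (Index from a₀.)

460767 = 22·20881 + 1385   →  a_0 = 22
20881 = 15·1385 + 106   →  a_1 = 15
1385 = 13·106 + 7   →  a_2 = 13
106 = 15·7 + 1   →  a_3 = 15

15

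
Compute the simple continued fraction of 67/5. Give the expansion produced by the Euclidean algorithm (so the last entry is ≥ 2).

67 = 13*5 + 2
5 = 2*2 + 1
2 = 2*1 + 0  (stop)
So 67/5 = [13; 2, 2].

[13; 2, 2]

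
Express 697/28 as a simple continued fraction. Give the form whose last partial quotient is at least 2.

[24; 1, 8, 3]

697 = 24*28 + 25
28 = 1*25 + 3
25 = 8*3 + 1
3 = 3*1 + 0  (stop)
So 697/28 = [24; 1, 8, 3].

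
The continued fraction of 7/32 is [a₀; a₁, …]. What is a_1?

4

7 = 0·32 + 7   →  a_0 = 0
32 = 4·7 + 4   →  a_1 = 4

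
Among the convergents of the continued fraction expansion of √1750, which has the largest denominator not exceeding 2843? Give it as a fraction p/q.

104959/2509

√1750 = [41; 1, 4, 1, 82, …] (period length 4).
Convergents:
  p_0/q_0 = 41/1
  p_1/q_1 = 42/1
  p_2/q_2 = 209/5
  p_3/q_3 = 251/6
  p_4/q_4 = 20791/497
  p_5/q_5 = 21042/503
  p_6/q_6 = 104959/2509
  p_7/q_7 = 126001/3012
q_6 = 2509 ≤ 2843 < 3012 = q_7, so the answer is 104959/2509.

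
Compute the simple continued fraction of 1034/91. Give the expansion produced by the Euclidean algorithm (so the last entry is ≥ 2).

1034 = 11*91 + 33
91 = 2*33 + 25
33 = 1*25 + 8
25 = 3*8 + 1
8 = 8*1 + 0  (stop)
So 1034/91 = [11; 2, 1, 3, 8].

[11; 2, 1, 3, 8]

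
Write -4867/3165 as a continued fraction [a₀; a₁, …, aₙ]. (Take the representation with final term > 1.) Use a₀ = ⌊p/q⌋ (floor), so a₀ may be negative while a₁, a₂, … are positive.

[-2; 2, 6, 8, 4, 7]

-4867 = -2*3165 + 1463
3165 = 2*1463 + 239
1463 = 6*239 + 29
239 = 8*29 + 7
29 = 4*7 + 1
7 = 7*1 + 0  (stop)
So -4867/3165 = [-2; 2, 6, 8, 4, 7].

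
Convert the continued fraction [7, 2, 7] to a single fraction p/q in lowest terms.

Fold from the inside: start with 7/1.
  2 + 1/7 = 15/7
  7 + 7/15 = 112/15

112/15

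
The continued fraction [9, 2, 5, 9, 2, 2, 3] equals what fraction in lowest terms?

16963/1794

Fold from the inside: start with 3/1.
  2 + 1/3 = 7/3
  2 + 3/7 = 17/7
  9 + 7/17 = 160/17
  5 + 17/160 = 817/160
  2 + 160/817 = 1794/817
  9 + 817/1794 = 16963/1794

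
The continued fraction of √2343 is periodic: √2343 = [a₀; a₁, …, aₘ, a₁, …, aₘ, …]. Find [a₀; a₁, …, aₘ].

[48; 2, 2, 8, 2, 2, 96]

a₀ = ⌊√2343⌋ = 48.
With m₀=0, d₀=1 and mₖ₊₁ = dₖaₖ − mₖ, dₖ₊₁ = (n − mₖ₊₁²)/dₖ, aₖ₊₁ = ⌊(a₀+mₖ₊₁)/dₖ₊₁⌋:
  k=1: m=48, d=39, a=2
  k=2: m=30, d=37, a=2
  k=3: m=44, d=11, a=8
  k=4: m=44, d=37, a=2
  k=5: m=30, d=39, a=2
  k=6: m=48, d=1, a=96
d=1 and a=2a₀=96 at k=6, so the next step gives (m, d) = (48, 39) again — its k=1 value — and the period has length 6.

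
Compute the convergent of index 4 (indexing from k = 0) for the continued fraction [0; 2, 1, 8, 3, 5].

28/81

Using pₖ = aₖpₖ₋₁ + pₖ₋₂, qₖ = aₖqₖ₋₁ + qₖ₋₂ (with p₋₁=1, p₋₂=0, q₋₁=0, q₋₂=1):
  k=0: a=0, p=0, q=1
  k=1: a=2, p=1, q=2
  k=2: a=1, p=1, q=3
  k=3: a=8, p=9, q=26
  k=4: a=3, p=28, q=81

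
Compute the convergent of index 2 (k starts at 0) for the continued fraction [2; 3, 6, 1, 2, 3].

44/19

Using pₖ = aₖpₖ₋₁ + pₖ₋₂, qₖ = aₖqₖ₋₁ + qₖ₋₂ (with p₋₁=1, p₋₂=0, q₋₁=0, q₋₂=1):
  k=0: a=2, p=2, q=1
  k=1: a=3, p=7, q=3
  k=2: a=6, p=44, q=19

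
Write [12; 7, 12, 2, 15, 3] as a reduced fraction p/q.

101950/8397

Using pₖ = aₖpₖ₋₁ + pₖ₋₂ and qₖ = aₖqₖ₋₁ + qₖ₋₂:
  k=0: a=12, p=12, q=1
  k=1: a=7, p=85, q=7
  k=2: a=12, p=1032, q=85
  k=3: a=2, p=2149, q=177
  k=4: a=15, p=33267, q=2740
  k=5: a=3, p=101950, q=8397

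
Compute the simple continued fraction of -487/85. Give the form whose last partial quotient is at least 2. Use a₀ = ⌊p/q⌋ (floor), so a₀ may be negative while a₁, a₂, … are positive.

-487 = -6·85 + 23
85 = 3·23 + 16
23 = 1·16 + 7
16 = 2·7 + 2
7 = 3·2 + 1
2 = 2·1 + 0  (stop)
So -487/85 = [-6; 3, 1, 2, 3, 2].

[-6; 3, 1, 2, 3, 2]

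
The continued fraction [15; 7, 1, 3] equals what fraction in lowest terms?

469/31

Fold from the inside: start with 3/1.
  1 + 1/3 = 4/3
  7 + 3/4 = 31/4
  15 + 4/31 = 469/31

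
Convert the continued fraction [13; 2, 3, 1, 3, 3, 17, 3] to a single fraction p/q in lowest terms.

Using pₖ = aₖpₖ₋₁ + pₖ₋₂ and qₖ = aₖqₖ₋₁ + qₖ₋₂:
  k=0: a=13, p=13, q=1
  k=1: a=2, p=27, q=2
  k=2: a=3, p=94, q=7
  k=3: a=1, p=121, q=9
  k=4: a=3, p=457, q=34
  k=5: a=3, p=1492, q=111
  k=6: a=17, p=25821, q=1921
  k=7: a=3, p=78955, q=5874

78955/5874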